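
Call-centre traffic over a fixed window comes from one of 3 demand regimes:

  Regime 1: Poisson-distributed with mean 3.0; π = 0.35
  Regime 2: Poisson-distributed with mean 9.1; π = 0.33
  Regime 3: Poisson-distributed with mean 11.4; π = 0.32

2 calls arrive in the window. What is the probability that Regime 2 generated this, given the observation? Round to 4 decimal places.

Apply Bayes' rule: the posterior for each component is proportional to its prior times its likelihood at x.
Evaluate each component's likelihood at the observed value:
  p_1 = e^(−3.0)·3.0^2/2! = 0.224042
  p_2 = e^(−9.1)·9.1^2/2! = 0.00462352
  p_3 = e^(−11.4)·11.4^2/2! = 0.000727483
Weight by the priors:
  w_1·p_1 = 0.35 × 0.224042 = 0.0784146
  w_2·p_2 = 0.33 × 0.00462352 = 0.00152576
  w_3·p_3 = 0.32 × 0.000727483 = 0.000232794
Denominator: 0.0784146 + 0.00152576 + 0.000232794 = 0.0801732
P(Regime 2 | the observation) ≈ 0.0190

0.0190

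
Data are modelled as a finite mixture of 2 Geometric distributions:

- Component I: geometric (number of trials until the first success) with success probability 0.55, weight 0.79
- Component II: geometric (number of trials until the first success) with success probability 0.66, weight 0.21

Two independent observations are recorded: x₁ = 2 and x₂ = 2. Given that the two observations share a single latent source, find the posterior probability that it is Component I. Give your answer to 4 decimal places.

0.8207

Apply Bayes' rule: the posterior for each component is proportional to its prior times its likelihood at x.
Since both observations come from the same component, the likelihood for component k is f_k(x₁)·f_k(x₂).
  f_I = [0.55·(1−0.55)^1 = 0.55·0.45 = 0.2475] × [0.2475] = 0.0612562
  f_II = [0.66·(1−0.66)^1 = 0.66·0.34 = 0.2244] × [0.2244] = 0.0503554
Weight by the priors:
  π_I·f_I = 0.79 × 0.0612562 = 0.0483924
  π_II·f_II = 0.21 × 0.0503554 = 0.0105746
Sum: 0.0483924 + 0.0105746 = 0.0589671
Responsibility of Component I: 0.0483924 / 0.0589671 ≈ 0.8207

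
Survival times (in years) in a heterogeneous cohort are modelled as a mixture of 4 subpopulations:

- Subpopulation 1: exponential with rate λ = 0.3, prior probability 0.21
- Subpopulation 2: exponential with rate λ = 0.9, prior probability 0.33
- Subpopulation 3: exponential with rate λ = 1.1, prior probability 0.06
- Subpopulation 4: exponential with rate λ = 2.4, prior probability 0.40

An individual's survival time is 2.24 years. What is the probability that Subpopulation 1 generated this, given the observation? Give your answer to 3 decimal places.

0.393

By Bayes' theorem, P(k | x) = π_k f_k(x) / Σ_j π_j f_j(x).
Exponential densities:
  p_1 = 0.153206
  p_2 = 0.119868
  p_3 = 0.0936033
  p_4 = 0.0111031
Multiply by the mixture weights:
  π_1·p_1 = 0.21 × 0.153206 = 0.0321732
  π_2·p_2 = 0.33 × 0.119868 = 0.0395566
  π_3·p_3 = 0.06 × 0.0936033 = 0.0056162
  π_4·p_4 = 0.40 × 0.0111031 = 0.00444124
Denominator: 0.0321732 + 0.0395566 + 0.0056162 + 0.00444124 = 0.0817872
So the posterior for Subpopulation 1 is 0.0321732 / 0.0817872 ≈ 0.393.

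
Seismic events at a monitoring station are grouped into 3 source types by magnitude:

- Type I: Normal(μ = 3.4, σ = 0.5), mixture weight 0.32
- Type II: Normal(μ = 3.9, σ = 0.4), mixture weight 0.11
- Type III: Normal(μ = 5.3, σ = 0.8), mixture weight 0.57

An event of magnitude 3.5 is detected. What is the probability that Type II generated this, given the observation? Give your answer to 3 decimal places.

0.196

Apply Bayes' rule: the posterior for each component is proportional to its prior times its likelihood at x.
Component likelihoods at x = 3.5:
  p_I = (1/(0.5·√(2π)))·exp(−(3.5−3.4)²/(2·0.5²)) = 0.797885·exp(-0.02000) = 0.782085
  p_II = (1/(0.4·√(2π)))·exp(−(3.5−3.9)²/(2·0.4²)) = 0.997356·exp(-0.50000) = 0.604927
  p_III = (1/(0.8·√(2π)))·exp(−(3.5−5.3)²/(2·0.8²)) = 0.498678·exp(-2.53125) = 0.0396746
Prior × likelihood for each component:
  P(Z=I)·p_I = 0.32 × 0.782085 = 0.250267
  P(Z=II)·p_II = 0.11 × 0.604927 = 0.0665419
  P(Z=III)·p_III = 0.57 × 0.0396746 = 0.0226145
Denominator: 0.250267 + 0.0665419 + 0.0226145 = 0.339424
So the posterior for Type II is 0.0665419 / 0.339424 ≈ 0.196.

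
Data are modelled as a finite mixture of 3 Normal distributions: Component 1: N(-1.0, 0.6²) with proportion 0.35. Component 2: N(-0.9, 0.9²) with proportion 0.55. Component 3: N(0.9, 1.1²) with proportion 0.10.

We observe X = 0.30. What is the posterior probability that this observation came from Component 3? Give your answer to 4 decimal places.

0.2033

The responsibility of component k is P(Z=k) f_k(x) divided by Σ_j P(Z=j) f_j(x).
Normal densities:
  p_1 = (1/(0.6·√(2π)))·exp(−(0.30−-1.0)²/(2·0.6²)) = 0.664904·exp(-2.34722) = 0.0635877
  p_2 = (1/(0.9·√(2π)))·exp(−(0.30−-0.9)²/(2·0.9²)) = 0.443269·exp(-0.88889) = 0.182233
  p_3 = (1/(1.1·√(2π)))·exp(−(0.30−0.9)²/(2·1.1²)) = 0.362675·exp(-0.14876) = 0.312544
Unnormalised posteriors:
  P(Z=1)·p_1 = 0.35 × 0.0635877 = 0.0222557
  P(Z=2)·p_2 = 0.55 × 0.182233 = 0.100228
  P(Z=3)·p_3 = 0.10 × 0.312544 = 0.0312544
Marginal: 0.0222557 + 0.100228 + 0.0312544 = 0.153739
P(Component 3 | data) ≈ 0.2033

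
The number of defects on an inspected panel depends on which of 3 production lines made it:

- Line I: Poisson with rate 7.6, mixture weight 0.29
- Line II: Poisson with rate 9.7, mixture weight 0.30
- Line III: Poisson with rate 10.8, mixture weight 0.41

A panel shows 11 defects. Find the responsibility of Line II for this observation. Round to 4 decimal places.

0.3309

By Bayes' theorem, P(k | x) = w_k f_k(x) / Σ_j w_j f_j(x).
Evaluate each component's likelihood at the observed value:
  L_I = e^(−7.6)·7.6^11/11! = 0.061257
  L_II = e^(−9.7)·9.7^11/11! = 0.109819
  L_III = e^(−10.8)·10.8^11/11! = 0.119159
Unnormalised posteriors:
  w_I·L_I = 0.29 × 0.061257 = 0.0177645
  w_II·L_II = 0.30 × 0.109819 = 0.0329457
  w_III·L_III = 0.41 × 0.119159 = 0.048855
Evidence: 0.0177645 + 0.0329457 + 0.048855 = 0.0995652
P(Line II | data) = 0.0329457 / 0.0995652 ≈ 0.3309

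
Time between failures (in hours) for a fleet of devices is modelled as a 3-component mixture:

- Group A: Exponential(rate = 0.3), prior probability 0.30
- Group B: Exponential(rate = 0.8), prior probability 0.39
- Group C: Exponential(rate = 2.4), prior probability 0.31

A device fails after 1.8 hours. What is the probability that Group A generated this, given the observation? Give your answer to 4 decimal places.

0.3849

Apply Bayes' rule: the posterior for each component is proportional to its prior times its likelihood at x.
Exponential densities:
  L_A = 0.174824
  L_B = 0.189542
  L_C = 0.0319197
Prior × likelihood for each component:
  P(Z=A)·L_A = 0.30 × 0.174824 = 0.0524473
  P(Z=B)·L_B = 0.39 × 0.189542 = 0.0739215
  P(Z=C)·L_C = 0.31 × 0.0319197 = 0.00989511
Evidence: 0.0524473 + 0.0739215 + 0.00989511 = 0.136264
P(Group A | data) = 0.0524473 / 0.136264 ≈ 0.3849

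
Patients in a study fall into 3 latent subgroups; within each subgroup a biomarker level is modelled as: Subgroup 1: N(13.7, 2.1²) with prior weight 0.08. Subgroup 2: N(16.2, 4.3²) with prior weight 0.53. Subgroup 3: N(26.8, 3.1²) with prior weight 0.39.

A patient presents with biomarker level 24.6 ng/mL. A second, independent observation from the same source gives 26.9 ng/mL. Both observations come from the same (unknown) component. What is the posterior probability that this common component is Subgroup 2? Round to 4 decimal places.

Apply Bayes' rule: the posterior for each component is proportional to its prior times its likelihood at x.
Since both observations come from the same component, the likelihood for component k is f_k(x₁)·f_k(x₂).
  L_1 = [2.68236e-07] × [5.00218e-10] = 1.34177e-16
  L_2 = [0.0137652] × [0.0041963] = 5.77629e-05
  L_3 = [0.100042] × [0.128624] = 0.0128679
Multiply by the mixture weights:
  π_1·L_1 = 0.08 × 1.34177e-16 = 1.07341e-17
  π_2·L_2 = 0.53 × 5.77629e-05 = 3.06144e-05
  π_3·L_3 = 0.39 × 0.0128679 = 0.00501847
Denominator: 1.07341e-17 + 3.06144e-05 + 0.00501847 = 0.00504908
P(Subgroup 2 | data) ≈ 0.0061

0.0061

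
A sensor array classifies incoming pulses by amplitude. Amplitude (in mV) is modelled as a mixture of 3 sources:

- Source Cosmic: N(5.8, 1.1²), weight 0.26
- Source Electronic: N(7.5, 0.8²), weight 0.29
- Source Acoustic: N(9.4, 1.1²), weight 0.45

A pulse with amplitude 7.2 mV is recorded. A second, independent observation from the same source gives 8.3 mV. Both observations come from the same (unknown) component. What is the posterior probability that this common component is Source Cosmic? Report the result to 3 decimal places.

0.025

By Bayes' theorem, P(k | x) = π_k f_k(x) / Σ_j π_j f_j(x).
Since both observations come from the same component, the likelihood for component k is f_k(x₁)·f_k(x₂).
  L_Cosmic = [(1/(1.1·√(2π)))·exp(−(7.2−5.8)²/(2·1.1²)) = 0.362675·exp(-0.80992) = 0.161352] × [0.0274087] = 0.00442246
  L_Electronic = [(1/(0.8·√(2π)))·exp(−(7.2−7.5)²/(2·0.8²)) = 0.498678·exp(-0.07031) = 0.464819] × [0.302463] = 0.140591
  L_Acoustic = [(1/(1.1·√(2π)))·exp(−(7.2−9.4)²/(2·1.1²)) = 0.362675·exp(-2.00000) = 0.0490827] × [0.219973] = 0.0107969
Unnormalised posteriors:
  π_Cosmic·L_Cosmic = 0.26 × 0.00442246 = 0.00114984
  π_Electronic·L_Electronic = 0.29 × 0.140591 = 0.0407713
  π_Acoustic·L_Acoustic = 0.45 × 0.0107969 = 0.0048586
Evidence: 0.00114984 + 0.0407713 + 0.0048586 = 0.0467797
P(Source Cosmic | x₁, x₂) ≈ 0.025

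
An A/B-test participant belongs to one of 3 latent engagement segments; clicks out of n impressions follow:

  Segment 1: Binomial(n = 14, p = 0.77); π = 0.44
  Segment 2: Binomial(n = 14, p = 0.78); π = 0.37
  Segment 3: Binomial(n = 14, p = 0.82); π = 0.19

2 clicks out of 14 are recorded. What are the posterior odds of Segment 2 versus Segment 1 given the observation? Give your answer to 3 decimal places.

0.506

Posterior odds = (P(Z=i) f_i(x)) / (P(Z=j) f_j(x)); the normalising sum cancels.
Evaluate each component's likelihood at the observed value:
  p_1 = 1.18238e-06
  p_2 = 7.1171e-07
  p_3 = 7.07847e-08
Odds = (0.37/0.44) × (7.1171e-07/1.18238e-06) = 0.840909 × 0.60193 ≈ 0.506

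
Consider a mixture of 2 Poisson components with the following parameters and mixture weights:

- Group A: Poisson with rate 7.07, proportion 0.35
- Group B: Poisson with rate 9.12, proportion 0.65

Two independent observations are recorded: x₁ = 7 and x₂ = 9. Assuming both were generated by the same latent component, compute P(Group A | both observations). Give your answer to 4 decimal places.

0.3560

P(component k | x) = π_k·f_k(x) / marginal(x), where marginal(x) = Σ_j π_j·f_j(x).
Since both observations come from the same component, the likelihood for component k is f_k(x₁)·f_k(x₂).
  p_A = [0.148951] × [0.103407] = 0.0154026
  p_B = [0.113964] × [0.131651] = 0.0150035
Unnormalised posteriors:
  π_A·p_A = 0.35 × 0.0154026 = 0.0053909
  π_B·p_B = 0.65 × 0.0150035 = 0.00975227
Denominator: 0.0053909 + 0.00975227 = 0.0151432
P(Group A | x) ≈ 0.3560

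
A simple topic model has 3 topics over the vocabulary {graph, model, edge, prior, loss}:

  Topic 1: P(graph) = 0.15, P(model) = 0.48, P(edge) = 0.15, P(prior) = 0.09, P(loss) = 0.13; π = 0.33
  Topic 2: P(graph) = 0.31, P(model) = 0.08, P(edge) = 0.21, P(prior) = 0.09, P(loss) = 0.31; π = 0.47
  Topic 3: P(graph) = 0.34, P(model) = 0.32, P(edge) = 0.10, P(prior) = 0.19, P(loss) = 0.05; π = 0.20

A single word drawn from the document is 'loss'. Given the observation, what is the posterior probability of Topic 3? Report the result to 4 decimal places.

0.0504

The responsibility of component k is w_k f_k(x) divided by Σ_j w_j f_j(x).
Component likelihoods at x = 'loss':
  p_1 = 0.13
  p_2 = 0.31
  p_3 = 0.05
Multiply by the mixture weights:
  w_1·p_1 = 0.33 × 0.13 = 0.0429
  w_2·p_2 = 0.47 × 0.31 = 0.1457
  w_3·p_3 = 0.20 × 0.05 = 0.01
Denominator: 0.0429 + 0.1457 + 0.01 = 0.1986
P(Topic 3 | data) ≈ 0.0504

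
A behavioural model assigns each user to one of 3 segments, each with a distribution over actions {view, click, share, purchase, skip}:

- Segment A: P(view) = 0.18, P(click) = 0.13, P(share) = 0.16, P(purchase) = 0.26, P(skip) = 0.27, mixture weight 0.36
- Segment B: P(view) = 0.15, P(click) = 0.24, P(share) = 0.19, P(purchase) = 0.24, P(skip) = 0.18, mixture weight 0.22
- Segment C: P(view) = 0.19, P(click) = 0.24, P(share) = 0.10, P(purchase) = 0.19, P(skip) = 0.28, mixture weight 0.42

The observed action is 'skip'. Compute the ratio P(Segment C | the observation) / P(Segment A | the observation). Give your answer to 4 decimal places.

Posterior odds = (π_i f_i(x)) / (π_j f_j(x)); the normalising sum cancels.
Evaluate each component's likelihood at the observed value:
  L_A = 0.27
  L_B = 0.18
  L_C = 0.28
Odds = (0.42/0.36) × (0.28/0.27) = 1.16667 × 1.03704 ≈ 1.2099

1.2099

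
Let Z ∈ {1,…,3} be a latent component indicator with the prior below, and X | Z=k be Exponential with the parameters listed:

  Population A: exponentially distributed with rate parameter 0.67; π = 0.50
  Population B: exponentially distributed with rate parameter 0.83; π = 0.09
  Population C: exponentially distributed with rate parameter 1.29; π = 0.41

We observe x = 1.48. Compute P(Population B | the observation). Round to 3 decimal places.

Apply Bayes' rule: the posterior for each component is proportional to its prior times its likelihood at x.
Exponential densities:
  f_A = 0.67·e^(−0.67·1.48) = 0.67·e^(−0.9916) = 0.248558
  f_B = 0.83·e^(−0.83·1.48) = 0.83·e^(−1.2284) = 0.242991
  f_C = 1.29·e^(−1.29·1.48) = 1.29·e^(−1.9092) = 0.191177
Prior × likelihood for each component:
  π_A·f_A = 0.50 × 0.248558 = 0.124279
  π_B·f_B = 0.09 × 0.242991 = 0.0218692
  π_C·f_C = 0.41 × 0.191177 = 0.0783824
Denominator: 0.124279 + 0.0218692 + 0.0783824 = 0.224531
P(Population B | the observation) = 0.0218692 / 0.224531 ≈ 0.097

0.097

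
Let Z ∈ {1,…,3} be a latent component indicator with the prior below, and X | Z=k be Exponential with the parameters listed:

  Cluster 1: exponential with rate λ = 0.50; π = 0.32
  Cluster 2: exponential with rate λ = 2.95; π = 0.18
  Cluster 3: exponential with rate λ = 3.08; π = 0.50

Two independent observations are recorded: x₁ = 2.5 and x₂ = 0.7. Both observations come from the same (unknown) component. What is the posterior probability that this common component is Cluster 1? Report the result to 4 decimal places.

Posterior ∝ prior × likelihood, so P(k | x) ∝ w_k f_k(x); normalise over all components.
Since both observations come from the same component, the likelihood for component k is f_k(x₁)·f_k(x₂).
  L_1 = [0.143252] × [0.352344] = 0.0504741
  L_2 = [0.00184884] × [0.374114] = 0.000691678
  L_3 = [0.00139471] × [0.356625] = 0.000497388
Prior × likelihood for each component:
  w_1·L_1 = 0.32 × 0.0504741 = 0.0161517
  w_2·L_2 = 0.18 × 0.000691678 = 0.000124502
  w_3·L_3 = 0.50 × 0.000497388 = 0.000248694
Normaliser: 0.0161517 + 0.000124502 + 0.000248694 = 0.0165249
P(Cluster 1 | x) = 0.0161517 / 0.0165249 ≈ 0.9774

0.9774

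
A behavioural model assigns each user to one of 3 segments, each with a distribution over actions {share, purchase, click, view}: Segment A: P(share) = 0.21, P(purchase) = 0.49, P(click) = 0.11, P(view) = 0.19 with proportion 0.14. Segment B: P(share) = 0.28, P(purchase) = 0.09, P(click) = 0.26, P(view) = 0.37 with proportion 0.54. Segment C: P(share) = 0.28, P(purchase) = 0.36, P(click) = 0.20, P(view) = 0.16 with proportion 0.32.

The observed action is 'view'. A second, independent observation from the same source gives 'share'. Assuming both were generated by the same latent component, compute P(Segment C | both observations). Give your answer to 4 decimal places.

Apply Bayes' rule: the posterior for each component is proportional to its prior times its likelihood at x.
Since both observations come from the same component, the likelihood for component k is f_k(x₁)·f_k(x₂).
  L_A = [0.19] × [0.21] = 0.0399
  L_B = [0.37] × [0.28] = 0.1036
  L_C = [0.16] × [0.28] = 0.0448
Prior × likelihood for each component:
  π_A·L_A = 0.14 × 0.0399 = 0.005586
  π_B·L_B = 0.54 × 0.1036 = 0.055944
  π_C·L_C = 0.32 × 0.0448 = 0.014336
Normaliser: 0.005586 + 0.055944 + 0.014336 = 0.075866
P(Segment C | data) ≈ 0.1890

0.1890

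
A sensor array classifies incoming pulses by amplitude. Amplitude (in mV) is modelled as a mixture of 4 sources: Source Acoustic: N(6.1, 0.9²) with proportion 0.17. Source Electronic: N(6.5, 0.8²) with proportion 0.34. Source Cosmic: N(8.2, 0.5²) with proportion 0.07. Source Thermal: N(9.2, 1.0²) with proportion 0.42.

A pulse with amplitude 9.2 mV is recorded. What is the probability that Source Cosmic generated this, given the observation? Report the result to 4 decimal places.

0.0430

P(component k | x) = w_k·f_k(x) / marginal(x), where marginal(x) = Σ_j w_j·f_j(x).
Normal densities:
  p_Acoustic = (1/(0.9·√(2π)))·exp(−(9.2−6.1)²/(2·0.9²)) = 0.443269·exp(-5.93210) = 0.00117595
  p_Electronic = (1/(0.8·√(2π)))·exp(−(9.2−6.5)²/(2·0.8²)) = 0.498678·exp(-5.69531) = 0.0016764
  p_Cosmic = (1/(0.5·√(2π)))·exp(−(9.2−8.2)²/(2·0.5²)) = 0.797885·exp(-2.00000) = 0.107982
  p_Thermal = (1/(1.0·√(2π)))·exp(−(9.2−9.2)²/(2·1.0²)) = 0.398942·exp(-0.00000) = 0.398942
Multiply by the mixture weights:
  w_Acoustic·p_Acoustic = 0.17 × 0.00117595 = 0.000199912
  w_Electronic·p_Electronic = 0.34 × 0.0016764 = 0.000569976
  w_Cosmic·p_Cosmic = 0.07 × 0.107982 = 0.00755874
  w_Thermal·p_Thermal = 0.42 × 0.398942 = 0.167556
Evidence: 0.000199912 + 0.000569976 + 0.00755874 + 0.167556 = 0.175884
So the posterior for Source Cosmic is 0.00755874 / 0.175884 ≈ 0.0430.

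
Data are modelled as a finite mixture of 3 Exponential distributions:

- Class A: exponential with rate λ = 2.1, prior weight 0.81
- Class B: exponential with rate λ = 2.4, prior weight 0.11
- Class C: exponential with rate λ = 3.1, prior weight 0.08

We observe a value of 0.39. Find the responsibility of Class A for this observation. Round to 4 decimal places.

P(component k | x) = π_k·f_k(x) / marginal(x), where marginal(x) = Σ_j π_j·f_j(x).
Exponential densities:
  p_A = 2.1·e^(−2.1·0.39) = 2.1·e^(−0.8190) = 0.925832
  p_B = 2.4·e^(−2.4·0.39) = 2.4·e^(−0.9360) = 0.941264
  p_C = 3.1·e^(−3.1·0.39) = 3.1·e^(−1.2090) = 0.925336
Prior × likelihood for each component:
  π_A·p_A = 0.81 × 0.925832 = 0.749924
  π_B·p_B = 0.11 × 0.941264 = 0.103539
  π_C·p_C = 0.08 × 0.925336 = 0.0740269
Sum: 0.749924 + 0.103539 + 0.0740269 = 0.92749
P(Class A | data) ≈ 0.8086

0.8086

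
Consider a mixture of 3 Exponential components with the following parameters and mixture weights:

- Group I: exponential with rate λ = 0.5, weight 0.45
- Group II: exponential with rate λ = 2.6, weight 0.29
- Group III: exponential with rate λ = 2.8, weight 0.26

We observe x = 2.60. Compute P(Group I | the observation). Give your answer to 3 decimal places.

0.978

P(component k | x) = P(Z=k)·f_k(x) / marginal(x), where marginal(x) = Σ_j P(Z=j)·f_j(x).
Evaluate each component's likelihood at the observed value:
  p_I = 0.5·e^(−0.5·2.60) = 0.5·e^(−1.3000) = 0.136266
  p_II = 2.6·e^(−2.6·2.60) = 2.6·e^(−6.7600) = 0.003014
  p_III = 2.8·e^(−2.8·2.60) = 2.8·e^(−7.2800) = 0.00192972
Multiply by the mixture weights:
  P(Z=I)·p_I = 0.45 × 0.136266 = 0.0613197
  P(Z=II)·p_II = 0.29 × 0.003014 = 0.000874059
  P(Z=III)·p_III = 0.26 × 0.00192972 = 0.000501727
Normaliser: 0.0613197 + 0.000874059 + 0.000501727 = 0.0626954
P(Group I | x) ≈ 0.978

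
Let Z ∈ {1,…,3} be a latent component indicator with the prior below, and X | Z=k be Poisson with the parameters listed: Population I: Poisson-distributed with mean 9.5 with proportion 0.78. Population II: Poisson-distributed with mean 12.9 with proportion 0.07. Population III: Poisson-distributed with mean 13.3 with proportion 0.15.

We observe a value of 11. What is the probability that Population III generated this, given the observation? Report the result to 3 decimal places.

Posterior ∝ prior × likelihood, so P(k | x) ∝ w_k f_k(x); normalise over all components.
Poisson probabilities:
  f_I = 0.106661
  f_II = 0.103023
  f_III = 0.0966264
Prior × likelihood for each component:
  w_I·f_I = 0.78 × 0.106661 = 0.0831957
  w_II·f_II = 0.07 × 0.103023 = 0.00721158
  w_III·f_III = 0.15 × 0.0966264 = 0.014494
Evidence: 0.0831957 + 0.00721158 + 0.014494 = 0.104901
P(Population III | the observation) ≈ 0.138

0.138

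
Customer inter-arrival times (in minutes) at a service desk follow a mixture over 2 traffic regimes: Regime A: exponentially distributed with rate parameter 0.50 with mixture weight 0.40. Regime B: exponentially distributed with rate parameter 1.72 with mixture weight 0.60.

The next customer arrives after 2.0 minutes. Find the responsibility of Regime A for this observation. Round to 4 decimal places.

Apply Bayes' rule: the posterior for each component is proportional to its prior times its likelihood at x.
Evaluate each component's likelihood at the observed value:
  p_A = 0.50·e^(−0.50·2.0) = 0.50·e^(−1.0000) = 0.18394
  p_B = 1.72·e^(−1.72·2.0) = 1.72·e^(−3.4400) = 0.0551513
Prior × likelihood for each component:
  π_A·p_A = 0.40 × 0.18394 = 0.0735759
  π_B·p_B = 0.60 × 0.0551513 = 0.0330908
Evidence: 0.0735759 + 0.0330908 = 0.106667
Responsibility of Regime A: 0.0735759 / 0.106667 ≈ 0.6898

0.6898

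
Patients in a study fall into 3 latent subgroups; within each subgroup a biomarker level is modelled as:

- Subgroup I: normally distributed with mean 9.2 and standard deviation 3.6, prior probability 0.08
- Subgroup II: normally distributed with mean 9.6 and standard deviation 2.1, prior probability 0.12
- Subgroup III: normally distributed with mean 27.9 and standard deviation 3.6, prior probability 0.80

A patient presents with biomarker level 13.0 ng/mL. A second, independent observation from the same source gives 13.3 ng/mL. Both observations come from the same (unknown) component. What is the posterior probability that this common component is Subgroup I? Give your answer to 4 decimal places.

Apply Bayes' rule: the posterior for each component is proportional to its prior times its likelihood at x.
Since both observations come from the same component, the likelihood for component k is f_k(x₁)·f_k(x₂).
  L_I = [(1/(3.6·√(2π)))·exp(−(13.0−9.2)²/(2·3.6²)) = 0.110817·exp(-0.55710) = 0.0634838] × [0.0579366] = 0.00367803
  L_II = [(1/(2.1·√(2π)))·exp(−(13.0−9.6)²/(2·2.1²)) = 0.189973·exp(-1.31066) = 0.0512247] × [0.0402345] = 0.002061
  L_III = [(1/(3.6·√(2π)))·exp(−(13.0−27.9)²/(2·3.6²)) = 0.110817·exp(-8.56520) = 2.11246e-05] × [2.97216e-05] = 6.27856e-10
Prior × likelihood for each component:
  w_I·L_I = 0.08 × 0.00367803 = 0.000294243
  w_II·L_II = 0.12 × 0.002061 = 0.00024732
  w_III·L_III = 0.80 × 6.27856e-10 = 5.02285e-10
Sum: 0.000294243 + 0.00024732 + 5.02285e-10 = 0.000541563
So the posterior for Subgroup I is 0.000294243 / 0.000541563 ≈ 0.5433.

0.5433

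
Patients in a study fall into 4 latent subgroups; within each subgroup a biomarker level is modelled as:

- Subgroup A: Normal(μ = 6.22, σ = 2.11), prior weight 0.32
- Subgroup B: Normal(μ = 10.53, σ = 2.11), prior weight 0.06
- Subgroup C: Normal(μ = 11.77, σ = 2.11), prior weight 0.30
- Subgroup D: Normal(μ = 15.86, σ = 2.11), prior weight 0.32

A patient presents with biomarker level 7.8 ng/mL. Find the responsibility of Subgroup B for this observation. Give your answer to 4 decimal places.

Posterior ∝ prior × likelihood, so P(k | x) ∝ w_k f_k(x); normalise over all components.
Component likelihoods at x = 7.8 ng/mL:
  f_A = (1/(2.11·√(2π)))·exp(−(7.8−6.22)²/(2·2.11²)) = 0.189072·exp(-0.28036) = 0.142846
  f_B = (1/(2.11·√(2π)))·exp(−(7.8−10.53)²/(2·2.11²)) = 0.189072·exp(-0.83701) = 0.0818689
  f_C = (1/(2.11·√(2π)))·exp(−(7.8−11.77)²/(2·2.11²)) = 0.189072·exp(-1.77005) = 0.0322035
  f_D = (1/(2.11·√(2π)))·exp(−(7.8−15.86)²/(2·2.11²)) = 0.189072·exp(-7.29584) = 0.000128258
Multiply by the mixture weights:
  w_A·f_A = 0.32 × 0.142846 = 0.0457107
  w_B·f_B = 0.06 × 0.0818689 = 0.00491213
  w_C·f_C = 0.30 × 0.0322035 = 0.00966106
  w_D·f_D = 0.32 × 0.000128258 = 4.10427e-05
Sum: 0.0457107 + 0.00491213 + 0.00966106 + 4.10427e-05 = 0.0603249
So the posterior for Subgroup B is 0.00491213 / 0.0603249 ≈ 0.0814.

0.0814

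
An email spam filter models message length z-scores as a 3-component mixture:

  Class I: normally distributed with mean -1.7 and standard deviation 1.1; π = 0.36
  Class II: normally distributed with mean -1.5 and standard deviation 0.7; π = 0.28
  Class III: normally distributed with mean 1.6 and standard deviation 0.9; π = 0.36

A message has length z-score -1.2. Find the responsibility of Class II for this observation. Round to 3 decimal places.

The responsibility of component k is P(Z=k) f_k(x) divided by Σ_j P(Z=j) f_j(x).
Component likelihoods at x = -1.2:
  L_I = 0.327079
  L_II = 0.51991
  L_III = 0.00350668
Weight by the priors:
  P(Z=I)·L_I = 0.36 × 0.327079 = 0.117748
  P(Z=II)·L_II = 0.28 × 0.51991 = 0.145575
  P(Z=III)·L_III = 0.36 × 0.00350668 = 0.00126241
Marginal: 0.117748 + 0.145575 + 0.00126241 = 0.264585
So the posterior for Class II is 0.145575 / 0.264585 ≈ 0.550.

0.550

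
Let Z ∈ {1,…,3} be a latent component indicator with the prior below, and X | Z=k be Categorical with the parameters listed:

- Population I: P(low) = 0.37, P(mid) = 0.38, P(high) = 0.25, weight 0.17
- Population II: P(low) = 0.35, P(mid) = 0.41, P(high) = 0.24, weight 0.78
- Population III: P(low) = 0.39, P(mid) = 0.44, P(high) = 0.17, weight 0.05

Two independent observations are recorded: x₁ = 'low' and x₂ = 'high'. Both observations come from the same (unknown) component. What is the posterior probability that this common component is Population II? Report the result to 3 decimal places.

0.775

By Bayes' theorem, P(k | x) = w_k f_k(x) / Σ_j w_j f_j(x).
Since both observations come from the same component, the likelihood for component k is f_k(x₁)·f_k(x₂).
  f_I = [P(low | comp) = 0.37] × [0.25] = 0.0925
  f_II = [P(low | comp) = 0.35] × [0.24] = 0.084
  f_III = [P(low | comp) = 0.39] × [0.17] = 0.0663
Multiply by the mixture weights:
  w_I·f_I = 0.17 × 0.0925 = 0.015725
  w_II·f_II = 0.78 × 0.084 = 0.06552
  w_III·f_III = 0.05 × 0.0663 = 0.003315
Normaliser: 0.015725 + 0.06552 + 0.003315 = 0.08456
Responsibility of Population II: 0.06552 / 0.08456 ≈ 0.775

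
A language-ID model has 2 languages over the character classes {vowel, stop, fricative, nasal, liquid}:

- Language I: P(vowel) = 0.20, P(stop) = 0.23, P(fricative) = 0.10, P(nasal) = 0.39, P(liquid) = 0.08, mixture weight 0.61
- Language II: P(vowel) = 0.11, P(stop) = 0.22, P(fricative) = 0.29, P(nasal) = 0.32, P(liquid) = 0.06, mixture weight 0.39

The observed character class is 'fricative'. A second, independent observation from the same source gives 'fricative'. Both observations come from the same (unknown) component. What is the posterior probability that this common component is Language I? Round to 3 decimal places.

P(component k | x) = w_k·f_k(x) / marginal(x), where marginal(x) = Σ_j w_j·f_j(x).
Since both observations come from the same component, the likelihood for component k is f_k(x₁)·f_k(x₂).
  f_I = [P(fricative | comp) = 0.10] × [0.1] = 0.01
  f_II = [P(fricative | comp) = 0.29] × [0.29] = 0.0841
Prior × likelihood for each component:
  w_I·f_I = 0.61 × 0.01 = 0.0061
  w_II·f_II = 0.39 × 0.0841 = 0.032799
Normaliser: 0.0061 + 0.032799 = 0.038899
P(Language I | data) = 0.0061 / 0.038899 ≈ 0.157

0.157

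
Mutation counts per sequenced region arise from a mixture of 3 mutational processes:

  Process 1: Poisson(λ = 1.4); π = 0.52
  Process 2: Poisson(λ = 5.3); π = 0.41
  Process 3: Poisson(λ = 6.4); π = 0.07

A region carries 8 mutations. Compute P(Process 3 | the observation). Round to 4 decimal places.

P(component k | x) = π_k·f_k(x) / marginal(x), where marginal(x) = Σ_j π_j·f_j(x).
Evaluate each component's likelihood at the observed value:
  p_1 = 9.02592e-05
  p_2 = 0.0770772
  p_3 = 0.115994
Unnormalised posteriors:
  π_1·p_1 = 0.52 × 9.02592e-05 = 4.69348e-05
  π_2·p_2 = 0.41 × 0.0770772 = 0.0316016
  π_3·p_3 = 0.07 × 0.115994 = 0.00811956
Denominator: 4.69348e-05 + 0.0316016 + 0.00811956 = 0.0397681
P(Process 3 | x) ≈ 0.2042

0.2042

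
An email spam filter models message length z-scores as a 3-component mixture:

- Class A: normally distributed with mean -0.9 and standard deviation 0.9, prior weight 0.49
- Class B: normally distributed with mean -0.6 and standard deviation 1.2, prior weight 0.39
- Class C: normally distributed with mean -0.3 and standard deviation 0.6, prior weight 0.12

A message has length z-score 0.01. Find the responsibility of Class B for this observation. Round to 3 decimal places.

The responsibility of component k is π_k f_k(x) divided by Σ_j π_j f_j(x).
Component likelihoods at x = 0.01:
  p_A = (1/(0.9·√(2π)))·exp(−(0.01−-0.9)²/(2·0.9²)) = 0.443269·exp(-0.51117) = 0.265869
  p_B = (1/(1.2·√(2π)))·exp(−(0.01−-0.6)²/(2·1.2²)) = 0.332452·exp(-0.12920) = 0.292158
  p_C = (1/(0.6·√(2π)))·exp(−(0.01−-0.3)²/(2·0.6²)) = 0.664904·exp(-0.13347) = 0.581825
Unnormalised posteriors:
  π_A·p_A = 0.49 × 0.265869 = 0.130276
  π_B·p_B = 0.39 × 0.292158 = 0.113942
  π_C·p_C = 0.12 × 0.581825 = 0.069819
Normaliser: 0.130276 + 0.113942 + 0.069819 = 0.314036
P(Class B | the observation) = 0.113942 / 0.314036 ≈ 0.363

0.363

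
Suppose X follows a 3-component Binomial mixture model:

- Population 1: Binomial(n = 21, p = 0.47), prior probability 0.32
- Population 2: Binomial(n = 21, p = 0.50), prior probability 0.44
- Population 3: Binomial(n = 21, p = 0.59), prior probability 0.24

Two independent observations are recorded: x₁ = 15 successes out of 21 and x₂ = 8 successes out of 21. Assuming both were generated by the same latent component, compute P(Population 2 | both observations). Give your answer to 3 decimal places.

P(component k | x) = P(Z=k)·f_k(x) / marginal(x), where marginal(x) = Σ_j P(Z=j)·f_j(x).
Since both observations come from the same component, the likelihood for component k is f_k(x₁)·f_k(x₂).
  L_1 = [0.0145089] × [0.126157] = 0.0018304
  L_2 = [0.0258751] × [0.0970316] = 0.0025107
  L_3 = [0.0941879] × [0.0276407] = 0.00260342
Multiply by the mixture weights:
  P(Z=1)·L_1 = 0.32 × 0.0018304 = 0.00058573
  P(Z=2)·L_2 = 0.44 × 0.0025107 = 0.00110471
  P(Z=3)·L_3 = 0.24 × 0.00260342 = 0.000624821
Evidence: 0.00058573 + 0.00110471 + 0.000624821 = 0.00231526
P(Population 2 | x) ≈ 0.477

0.477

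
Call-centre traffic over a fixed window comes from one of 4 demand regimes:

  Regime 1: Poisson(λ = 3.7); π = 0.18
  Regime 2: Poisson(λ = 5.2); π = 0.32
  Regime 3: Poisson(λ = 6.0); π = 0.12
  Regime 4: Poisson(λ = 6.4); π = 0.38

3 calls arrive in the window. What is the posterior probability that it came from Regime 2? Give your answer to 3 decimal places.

By Bayes' theorem, P(k | x) = w_k f_k(x) / Σ_j w_j f_j(x).
Poisson probabilities:
  p_1 = e^(−3.7)·3.7^3/3! = 0.20872
  p_2 = e^(−5.2)·5.2^3/3! = 0.129279
  p_3 = e^(−6.0)·6.0^3/3! = 0.0892351
  p_4 = e^(−6.4)·6.4^3/3! = 0.0725945
Prior × likelihood for each component:
  w_1·p_1 = 0.18 × 0.20872 = 0.0375696
  w_2·p_2 = 0.32 × 0.129279 = 0.0413692
  w_3·p_3 = 0.12 × 0.0892351 = 0.0107082
  w_4·p_4 = 0.38 × 0.0725945 = 0.0275859
Normaliser: 0.0375696 + 0.0413692 + 0.0107082 + 0.0275859 = 0.117233
P(Regime 2 | x) = 0.0413692 / 0.117233 ≈ 0.353

0.353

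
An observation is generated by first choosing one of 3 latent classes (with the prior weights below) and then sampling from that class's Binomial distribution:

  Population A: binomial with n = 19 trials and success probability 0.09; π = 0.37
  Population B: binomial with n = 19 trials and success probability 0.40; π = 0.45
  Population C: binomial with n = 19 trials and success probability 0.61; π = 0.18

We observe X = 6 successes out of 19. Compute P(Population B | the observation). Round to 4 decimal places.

Posterior ∝ prior × likelihood, so P(k | x) ∝ π_k f_k(x); normalise over all components.
Evaluate each component's likelihood at the observed value:
  L_A = C(19,6)·0.09^6·0.91^13 = 27132·5.31441e-07·0.293453 = 0.00423131
  L_B = C(19,6)·0.40^6·0.60^13 = 27132·0.004096·0.00130607 = 0.145147
  L_C = C(19,6)·0.61^6·0.39^13 = 27132·0.0515204·4.82881e-06 = 0.00674995
Prior × likelihood for each component:
  π_A·L_A = 0.37 × 0.00423131 = 0.00156559
  π_B·L_B = 0.45 × 0.145147 = 0.0653161
  π_C·L_C = 0.18 × 0.00674995 = 0.00121499
Marginal: 0.00156559 + 0.0653161 + 0.00121499 = 0.0680967
P(Population B | data) ≈ 0.9592

0.9592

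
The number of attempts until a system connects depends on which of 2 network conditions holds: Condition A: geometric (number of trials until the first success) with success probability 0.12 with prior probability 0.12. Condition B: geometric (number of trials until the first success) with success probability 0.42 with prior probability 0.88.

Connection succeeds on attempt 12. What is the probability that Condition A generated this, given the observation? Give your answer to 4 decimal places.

Apply Bayes' rule: the posterior for each component is proportional to its prior times its likelihood at x.
Evaluate each component's likelihood at the observed value:
  f_A = 0.12·(1−0.12)^11 = 0.12·0.245081 = 0.0294097
  f_B = 0.42·(1−0.42)^11 = 0.42·0.00249866 = 0.00104944
Prior × likelihood for each component:
  w_A·f_A = 0.12 × 0.0294097 = 0.00352916
  w_B·f_B = 0.88 × 0.00104944 = 0.000923506
Sum: 0.00352916 + 0.000923506 = 0.00445267
Responsibility of Condition A: 0.00352916 / 0.00445267 ≈ 0.7926

0.7926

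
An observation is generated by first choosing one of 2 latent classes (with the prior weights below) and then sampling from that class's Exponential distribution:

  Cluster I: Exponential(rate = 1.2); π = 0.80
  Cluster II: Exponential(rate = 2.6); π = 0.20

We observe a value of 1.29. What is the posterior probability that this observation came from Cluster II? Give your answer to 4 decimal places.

Posterior ∝ prior × likelihood, so P(k | x) ∝ w_k f_k(x); normalise over all components.
Exponential densities:
  p_I = 1.2·e^(−1.2·1.29) = 1.2·e^(−1.5480) = 0.255207
  p_II = 2.6·e^(−2.6·1.29) = 2.6·e^(−3.3540) = 0.0908552
Weight by the priors:
  w_I·p_I = 0.80 × 0.255207 = 0.204166
  w_II·p_II = 0.20 × 0.0908552 = 0.018171
Normaliser: 0.204166 + 0.018171 = 0.222337
So the posterior for Cluster II is 0.018171 / 0.222337 ≈ 0.0817.

0.0817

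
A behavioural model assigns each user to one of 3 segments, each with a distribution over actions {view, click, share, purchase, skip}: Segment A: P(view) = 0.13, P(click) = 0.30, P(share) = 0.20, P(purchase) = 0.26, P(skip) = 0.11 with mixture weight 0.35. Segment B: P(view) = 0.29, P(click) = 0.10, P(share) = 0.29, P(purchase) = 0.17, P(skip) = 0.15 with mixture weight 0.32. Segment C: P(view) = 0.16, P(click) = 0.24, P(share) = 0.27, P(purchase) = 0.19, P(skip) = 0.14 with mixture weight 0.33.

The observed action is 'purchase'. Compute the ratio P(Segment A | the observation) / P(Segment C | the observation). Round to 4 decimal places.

Since P(k|x) ∝ w_k f_k(x), the posterior odds are w_i f_i(x) / (w_j f_j(x)).
Component likelihoods at x = 'purchase':
  L_A = P(purchase | comp) = 0.26
  L_B = P(purchase | comp) = 0.17
  L_C = P(purchase | comp) = 0.19
Posterior odds = (w_A·L_A) / (w_C·L_C) = (0.35·0.26) / (0.33·0.19) = 0.091 / 0.0627 ≈ 1.4514

1.4514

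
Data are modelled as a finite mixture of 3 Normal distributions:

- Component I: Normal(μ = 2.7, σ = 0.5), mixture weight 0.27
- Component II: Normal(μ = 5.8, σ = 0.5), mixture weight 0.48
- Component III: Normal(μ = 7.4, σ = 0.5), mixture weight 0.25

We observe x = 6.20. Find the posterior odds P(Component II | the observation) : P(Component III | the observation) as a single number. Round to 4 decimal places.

Posterior odds = (w_i f_i(x)) / (w_j f_j(x)); the normalising sum cancels.
Component likelihoods at x = 6.20:
  p_I = 1.82694e-11
  p_II = 0.579383
  p_III = 0.0447891
0.278104 / 0.0111973 ≈ 24.8368

24.8368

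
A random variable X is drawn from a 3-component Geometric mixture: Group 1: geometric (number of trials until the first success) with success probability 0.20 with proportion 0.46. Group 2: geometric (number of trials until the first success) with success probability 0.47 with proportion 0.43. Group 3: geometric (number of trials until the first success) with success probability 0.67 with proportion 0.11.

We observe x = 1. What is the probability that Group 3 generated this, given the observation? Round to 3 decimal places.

0.200

By Bayes' theorem, P(k | x) = π_k f_k(x) / Σ_j π_j f_j(x).
Geometric probabilities:
  L_1 = 0.2
  L_2 = 0.47
  L_3 = 0.67
Weight by the priors:
  π_1·L_1 = 0.46 × 0.2 = 0.092
  π_2·L_2 = 0.43 × 0.47 = 0.2021
  π_3·L_3 = 0.11 × 0.67 = 0.0737
Sum: 0.092 + 0.2021 + 0.0737 = 0.3678
P(Group 3 | the observation) = 0.0737 / 0.3678 ≈ 0.200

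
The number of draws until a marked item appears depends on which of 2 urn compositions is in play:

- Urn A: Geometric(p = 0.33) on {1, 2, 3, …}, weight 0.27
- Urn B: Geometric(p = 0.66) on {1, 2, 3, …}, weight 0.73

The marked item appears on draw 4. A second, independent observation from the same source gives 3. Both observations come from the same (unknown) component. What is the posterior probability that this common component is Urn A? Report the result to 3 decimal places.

0.733

The responsibility of component k is w_k f_k(x) divided by Σ_j w_j f_j(x).
Since both observations come from the same component, the likelihood for component k is f_k(x₁)·f_k(x₂).
  L_A = [0.33·(1−0.33)^3 = 0.33·0.300763 = 0.0992518] × [0.148137] = 0.0147029
  L_B = [0.66·(1−0.66)^3 = 0.66·0.039304 = 0.0259406] × [0.076296] = 0.00197917
Multiply by the mixture weights:
  w_A·L_A = 0.27 × 0.0147029 = 0.00396977
  w_B·L_B = 0.73 × 0.00197917 = 0.00144479
Evidence: 0.00396977 + 0.00144479 = 0.00541456
Responsibility of Urn A: 0.00396977 / 0.00541456 ≈ 0.733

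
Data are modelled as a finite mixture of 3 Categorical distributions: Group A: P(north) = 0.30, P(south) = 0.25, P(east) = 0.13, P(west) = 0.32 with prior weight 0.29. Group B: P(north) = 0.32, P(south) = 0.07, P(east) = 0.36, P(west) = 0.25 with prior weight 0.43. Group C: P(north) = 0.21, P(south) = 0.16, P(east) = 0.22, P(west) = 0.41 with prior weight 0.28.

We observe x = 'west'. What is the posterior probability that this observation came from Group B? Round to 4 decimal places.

0.3412

The responsibility of component k is π_k f_k(x) divided by Σ_j π_j f_j(x).
Categorical probabilities:
  L_A = 0.32
  L_B = 0.25
  L_C = 0.41
Weight by the priors:
  π_A·L_A = 0.29 × 0.32 = 0.0928
  π_B·L_B = 0.43 × 0.25 = 0.1075
  π_C·L_C = 0.28 × 0.41 = 0.1148
Sum: 0.0928 + 0.1075 + 0.1148 = 0.3151
P(Group B | 'west') = 0.1075 / 0.3151 ≈ 0.3412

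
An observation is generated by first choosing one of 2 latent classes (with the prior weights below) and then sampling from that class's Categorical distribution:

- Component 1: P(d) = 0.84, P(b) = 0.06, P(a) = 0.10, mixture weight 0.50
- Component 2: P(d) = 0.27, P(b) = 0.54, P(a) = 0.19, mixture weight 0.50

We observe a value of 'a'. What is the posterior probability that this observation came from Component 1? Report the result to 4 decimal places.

0.3448

Apply Bayes' rule: the posterior for each component is proportional to its prior times its likelihood at x.
Component likelihoods at x = 'a':
  p_1 = P(a | comp) = 0.10
  p_2 = P(a | comp) = 0.19
Weight by the priors:
  π_1·p_1 = 0.50 × 0.1 = 0.05
  π_2·p_2 = 0.50 × 0.19 = 0.095
Normaliser: 0.05 + 0.095 = 0.145
P(Component 1 | data) = 0.05 / 0.145 ≈ 0.3448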